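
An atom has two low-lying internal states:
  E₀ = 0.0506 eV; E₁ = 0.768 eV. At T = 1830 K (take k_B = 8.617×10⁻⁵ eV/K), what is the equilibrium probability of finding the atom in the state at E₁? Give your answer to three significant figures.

0.0105

k_BT = 8.617×10⁻⁵ × 1830 K = 0.15769 eV.
Eᵢ/kT = 0.32088, 4.8703.
Z = Σ e^(−Eᵢ/kT) = e^(−0.32088) + e^(−4.8703) = 0.72551 + 0.0076711 = 0.73318.
P₁ = e^(−E₁/kT) / Z = 0.0076711/0.73318 = 0.0105.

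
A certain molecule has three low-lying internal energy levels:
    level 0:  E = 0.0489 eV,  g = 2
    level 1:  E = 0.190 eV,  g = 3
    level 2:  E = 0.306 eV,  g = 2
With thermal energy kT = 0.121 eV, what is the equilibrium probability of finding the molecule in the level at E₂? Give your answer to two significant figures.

Eᵢ/kT = 0.4041, 1.570, 2.529.
Z = Σ gᵢe^(−Eᵢ/kT) = 2·e^(−0.4041) + 3·e^(−1.570) + 2·e^(−2.529) = 1.335 + 0.6241 + 0.1595 = 2.119.
P₂ = g₂ e^(−E₂/kT) / Z = 0.1595/2.119 = 0.075.

0.075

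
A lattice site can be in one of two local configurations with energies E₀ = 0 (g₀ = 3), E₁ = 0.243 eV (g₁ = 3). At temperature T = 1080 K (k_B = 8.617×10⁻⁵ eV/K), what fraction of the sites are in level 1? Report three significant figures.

0.0684

k_BT = 8.617×10⁻⁵ × 1080 K = 0.093064 eV.
Eᵢ/kT = 0, 2.6111.
Z = Σ gᵢe^(−Eᵢ/kT) = 3·e^(−0) + 3·e^(−2.6111) = 3.0000 + 0.22036 = 3.2204.
P₁ = g₁ e^(−E₁/kT) / Z = 0.22036/3.2204 = 0.0684.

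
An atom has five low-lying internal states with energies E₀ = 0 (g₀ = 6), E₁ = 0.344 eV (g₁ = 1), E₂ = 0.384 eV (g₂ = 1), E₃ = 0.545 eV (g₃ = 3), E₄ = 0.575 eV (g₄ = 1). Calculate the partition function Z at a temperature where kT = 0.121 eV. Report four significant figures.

Z = 6.142

Eᵢ/kT = 0, 2.84298, 3.17355, 4.50413, 4.75207.
Z = Σ gᵢe^(−Eᵢ/kT) = 6·e^(−0) + 1·e^(−2.84298) + 1·e^(−3.17355) + 3·e^(−4.50413) + 1·e^(−4.75207) = 6.00000 + 0.0582518 + 0.0418547 + 0.0331896 + 0.00863380 = 6.14193.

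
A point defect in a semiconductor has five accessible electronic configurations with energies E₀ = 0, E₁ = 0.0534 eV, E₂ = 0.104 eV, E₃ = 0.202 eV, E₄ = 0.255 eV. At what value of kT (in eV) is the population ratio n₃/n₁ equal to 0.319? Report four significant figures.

n₃/n₁ = exp[−(E₃−E₁)/kT] = 0.319.
⇒ (E₃−E₁)/kT = ln(1/0.319) = ln(3.13480) = 1.14257.
kT = 0.1486 eV / 1.14257 = 0.1301 eV.

0.1301 eV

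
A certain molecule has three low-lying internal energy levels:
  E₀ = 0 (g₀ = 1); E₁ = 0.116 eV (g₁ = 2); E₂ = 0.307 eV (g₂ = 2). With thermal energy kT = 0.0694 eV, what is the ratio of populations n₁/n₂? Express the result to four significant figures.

15.68

n₁/n₂ = (g₁/g₂) exp[−(E₁−E₂)/kT] = (2/2) × exp(−(-0.191 eV)/(0.0694 eV)) = (2/2) × exp(2.75216) = 15.68.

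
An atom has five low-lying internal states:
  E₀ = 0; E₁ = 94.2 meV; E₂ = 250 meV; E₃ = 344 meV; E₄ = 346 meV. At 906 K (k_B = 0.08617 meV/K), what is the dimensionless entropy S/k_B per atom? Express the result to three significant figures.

0.749

k_BT = 0.08617 × 906 K = 78.070 meV.
Eᵢ/kT = 0, 1.2066, 3.2023, 4.4063, 4.4319.
Z = Σ e^(−Eᵢ/kT) = e^(−0) + e^(−1.2066) + e^(−3.2023) + e^(−4.4063) + e^(−4.4319) = 1.0000 + 0.29921 + 0.040669 + 0.012200 + 0.011892 = 1.3640.
⟨E⟩ = Σ EᵢPᵢ = 34.211 meV.
S/k_B = ln Z + ⟨E⟩/kT = ln(1.3640) + 34.211/78.070 = 0.31042 + 0.43821 = 0.749.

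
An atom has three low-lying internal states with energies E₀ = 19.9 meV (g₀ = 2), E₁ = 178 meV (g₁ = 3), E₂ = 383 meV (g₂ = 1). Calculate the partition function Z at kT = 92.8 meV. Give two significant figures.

Eᵢ/kT = 0.2144, 1.918, 4.127.
Z = Σ gᵢe^(−Eᵢ/kT) = 2·e^(−0.2144) + 3·e^(−1.918) + 1·e^(−4.127) = 1.614 + 0.4407 + 0.01613 = 2.071.

Z = 2.1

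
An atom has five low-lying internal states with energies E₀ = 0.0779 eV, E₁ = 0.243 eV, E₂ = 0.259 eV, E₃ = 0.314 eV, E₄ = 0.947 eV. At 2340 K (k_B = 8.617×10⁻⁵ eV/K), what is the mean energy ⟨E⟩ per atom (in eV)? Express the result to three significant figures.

0.184 eV

k_BT = 8.617×10⁻⁵ × 2340 K = 0.20164 eV.
Eᵢ/kT = 0.38633, 1.2051, 1.2845, 1.5572, 4.6965.
Z = Σ e^(−Eᵢ/kT) = e^(−0.38633) + e^(−1.2051) + e^(−1.2845) + e^(−1.5572) + e^(−4.6965) = 0.67955 + 0.29966 + 0.27679 + 0.21073 + 0.0091272 = 1.4759.
⟨E⟩ = Σ Eᵢ e^(−Eᵢ/kT) / Z = (0.0779·0.67955 + 0.243·0.29966 + 0.259·0.27679 + 0.314·0.21073 + 0.947·0.0091272) / 1.4759 = 0.184 eV.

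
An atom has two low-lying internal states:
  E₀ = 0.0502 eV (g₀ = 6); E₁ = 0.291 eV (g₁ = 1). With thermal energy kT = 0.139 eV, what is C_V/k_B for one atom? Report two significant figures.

0.083

Eᵢ/kT = 0.3612, 2.094.
Z = Σ gᵢe^(−Eᵢ/kT) = 6·e^(−0.3612) + 1·e^(−2.094) = 4.181 + 0.1232 = 4.304.
⟨E⟩ = 0.05710 eV, ⟨E²⟩ = 0.004872 eV².
C_V/k_B = (⟨E²⟩ − ⟨E⟩²)/(kT)² = (0.004872 − 0.003260)/0.01932 = 0.083.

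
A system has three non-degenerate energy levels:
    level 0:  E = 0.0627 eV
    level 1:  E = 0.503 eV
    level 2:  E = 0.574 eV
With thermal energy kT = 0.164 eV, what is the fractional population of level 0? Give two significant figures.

Eᵢ/kT = 0.3823, 3.067, 3.500.
Z = Σ e^(−Eᵢ/kT) = e^(−0.3823) + e^(−3.067) + e^(−3.500) = 0.6823 + 0.04656 + 0.03020 = 0.7591.
P₀ = e^(−E₀/kT) / Z = 0.6823/0.7591 = 0.90.

0.90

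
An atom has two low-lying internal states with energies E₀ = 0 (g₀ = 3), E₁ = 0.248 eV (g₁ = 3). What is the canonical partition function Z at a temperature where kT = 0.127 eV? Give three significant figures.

Eᵢ/kT = 0, 1.9528.
Z = Σ gᵢe^(−Eᵢ/kT) = 3·e^(−0) + 3·e^(−1.9528) = 3.0000 + 0.42563 = 3.4256.

Z = 3.43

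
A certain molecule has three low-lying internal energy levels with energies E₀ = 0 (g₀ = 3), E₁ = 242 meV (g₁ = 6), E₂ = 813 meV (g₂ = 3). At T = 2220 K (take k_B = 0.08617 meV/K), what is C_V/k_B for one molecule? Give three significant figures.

k_BT = 0.08617 × 2220 K = 191.30 meV.
Eᵢ/kT = 0, 1.2650, 4.2499.
Z = Σ gᵢe^(−Eᵢ/kT) = 3·e^(−0) + 6·e^(−1.2650) + 3·e^(−4.2499) = 3.0000 + 1.6934 + 0.042797 = 4.7362.
⟨E⟩ = 93.872 meV, ⟨E²⟩ = 26912 meV².
C_V/k_B = (⟨E²⟩ − ⟨E⟩²)/(kT)² = (26912 − 8812.0)/36596 = 0.495.

0.495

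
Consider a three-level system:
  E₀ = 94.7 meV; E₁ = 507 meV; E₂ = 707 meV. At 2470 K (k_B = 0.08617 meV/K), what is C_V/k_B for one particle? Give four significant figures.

0.7037

k_BT = 0.08617 × 2470 K = 212.840 meV.
Eᵢ/kT = 0.444935, 2.38207, 3.32174.
Z = Σ e^(−Eᵢ/kT) = e^(−0.444935) + e^(−2.38207) + e^(−3.32174) = 0.640866 + 0.0923592 + 0.0360900 = 0.769315.
⟨E⟩ = 172.922 meV, ⟨E²⟩ = 61779.3 meV².
C_V/k_B = (⟨E²⟩ − ⟨E⟩²)/(kT)² = (61779.3 − 29902.0)/45300.9 = 0.7037.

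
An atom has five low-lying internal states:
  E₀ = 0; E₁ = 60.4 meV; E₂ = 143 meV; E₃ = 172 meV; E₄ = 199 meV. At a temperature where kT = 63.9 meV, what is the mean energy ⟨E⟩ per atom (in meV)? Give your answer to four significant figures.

36.84 meV

Eᵢ/kT = 0, 0.945227, 2.23787, 2.69171, 3.11424.
Z = Σ e^(−Eᵢ/kT) = e^(−0) + e^(−0.945227) + e^(−2.23787) + e^(−2.69171) + e^(−3.11424) = 1.00000 + 0.388591 + 0.106686 + 0.0677650 + 0.0444122 = 1.60745.
⟨E⟩ = Σ Eᵢ e^(−Eᵢ/kT) / Z = (0·1.00000 + 60.4·0.388591 + 143·0.106686 + 172·0.0677650 + 199·0.0444122) / 1.60745 = 36.84 meV.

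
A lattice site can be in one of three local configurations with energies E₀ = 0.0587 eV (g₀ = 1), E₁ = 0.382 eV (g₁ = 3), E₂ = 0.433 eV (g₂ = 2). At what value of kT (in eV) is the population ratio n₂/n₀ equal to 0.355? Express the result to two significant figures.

n₂/n₀ = (g₂/g₀) exp[−(E₂−E₀)/kT] = 0.355.
⇒ (E₂−E₀)/kT = ln((2/1)/0.355) = ln(5.634) = 1.729.
kT = 0.3743 eV / 1.729 = 0.22 eV.

0.22 eV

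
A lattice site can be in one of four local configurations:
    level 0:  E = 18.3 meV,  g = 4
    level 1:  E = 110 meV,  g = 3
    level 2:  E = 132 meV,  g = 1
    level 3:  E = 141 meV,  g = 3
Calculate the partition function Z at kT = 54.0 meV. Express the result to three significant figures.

Eᵢ/kT = 0.33889, 2.0370, 2.4444, 2.6111.
Z = Σ gᵢe^(−Eᵢ/kT) = 4·e^(−0.33889) + 3·e^(−2.0370) + 1·e^(−2.4444) + 3·e^(−2.6111) = 2.8502 + 0.39126 + 0.086778 + 0.22036 = 3.5486.

Z = 3.55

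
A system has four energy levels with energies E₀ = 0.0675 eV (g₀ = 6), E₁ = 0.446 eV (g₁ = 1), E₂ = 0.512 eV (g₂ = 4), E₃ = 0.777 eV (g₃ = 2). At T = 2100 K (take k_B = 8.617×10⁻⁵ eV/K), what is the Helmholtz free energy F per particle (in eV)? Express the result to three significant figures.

-0.271 eV

k_BT = 8.617×10⁻⁵ × 2100 K = 0.18096 eV.
Eᵢ/kT = 0.37301, 2.4646, 2.8294, 4.2938.
Z = Σ gᵢe^(−Eᵢ/kT) = 6·e^(−0.37301) + 1·e^(−2.4646) + 4·e^(−2.8294) + 2·e^(−4.2938) = 4.1320 + 0.085043 + 0.23619 + 0.027306 = 4.4805.
F = −kT ln Z = −0.18096 × ln(4.4805) = −0.18096 × 1.4997 = -0.271 eV.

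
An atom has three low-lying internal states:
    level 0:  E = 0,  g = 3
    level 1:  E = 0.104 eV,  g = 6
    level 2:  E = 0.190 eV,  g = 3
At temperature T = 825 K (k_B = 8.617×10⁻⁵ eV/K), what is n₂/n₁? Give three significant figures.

k_BT = 8.617×10⁻⁵ × 825 K = 0.071090 eV.
n₂/n₁ = (g₂/g₁) exp[−(E₂−E₁)/kT] = (3/6) × exp(−(0.086 eV)/(0.071090 eV)) = (3/6) × exp(-1.2097) = 0.149.

0.149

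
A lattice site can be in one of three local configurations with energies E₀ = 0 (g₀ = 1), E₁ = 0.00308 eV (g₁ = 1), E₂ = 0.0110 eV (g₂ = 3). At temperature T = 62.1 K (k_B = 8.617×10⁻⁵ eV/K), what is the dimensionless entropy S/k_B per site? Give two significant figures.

k_BT = 8.617×10⁻⁵ × 62.1 K = 0.005351 eV.
Eᵢ/kT = 0, 0.5756, 2.056.
Z = Σ gᵢe^(−Eᵢ/kT) = 1·e^(−0) + 1·e^(−0.5756) + 3·e^(−2.056) = 1.000 + 0.5624 + 0.3839 = 1.946.
⟨E⟩ = Σ EᵢPᵢ = 0.003060 eV.
S/k_B = ln Z + ⟨E⟩/kT = ln(1.946) + 0.003060/0.005351 = 0.6658 + 0.5719 = 1.2.

1.2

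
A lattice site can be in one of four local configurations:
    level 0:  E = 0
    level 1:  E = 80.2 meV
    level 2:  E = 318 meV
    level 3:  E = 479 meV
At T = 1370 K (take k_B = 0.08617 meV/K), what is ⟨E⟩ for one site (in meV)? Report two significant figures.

44 meV

k_BT = 0.08617 × 1370 K = 118.1 meV.
Eᵢ/kT = 0, 0.6791, 2.693, 4.056.
Z = Σ e^(−Eᵢ/kT) = e^(−0) + e^(−0.6791) + e^(−2.693) + e^(−4.056) = 1.000 + 0.5071 + 0.06768 + 0.01732 = 1.592.
⟨E⟩ = Σ Eᵢ e^(−Eᵢ/kT) / Z = (0·1.000 + 80.2·0.5071 + 318·0.06768 + 479·0.01732) / 1.592 = 44 meV.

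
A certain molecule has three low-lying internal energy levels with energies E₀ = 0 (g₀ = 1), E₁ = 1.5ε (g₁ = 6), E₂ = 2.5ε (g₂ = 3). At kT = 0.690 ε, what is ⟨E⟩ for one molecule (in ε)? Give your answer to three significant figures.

Eᵢ/kT = 0, 2.1739, 3.6232.
Z = Σ gᵢe^(−Eᵢ/kT) = 1·e^(−0) + 6·e^(−2.1739) + 3·e^(−3.6232) = 1.0000 + 0.68240 + 0.080091 = 1.7625.
⟨E⟩ = Σ Eᵢ gᵢe^(−Eᵢ/kT) / Z = (0·1.0000 + 1.5·0.68240 + 2.5·0.080091) / 1.7625 = 0.694 ε.

0.694 ε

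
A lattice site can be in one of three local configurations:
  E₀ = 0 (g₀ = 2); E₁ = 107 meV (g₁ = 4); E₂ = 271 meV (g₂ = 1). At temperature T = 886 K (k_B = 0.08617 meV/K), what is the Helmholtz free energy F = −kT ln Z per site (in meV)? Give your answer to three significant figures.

-84.2 meV

k_BT = 0.08617 × 886 K = 76.347 meV.
Eᵢ/kT = 0, 1.4015, 3.5496.
Z = Σ gᵢe^(−Eᵢ/kT) = 2·e^(−0) + 4·e^(−1.4015) + 1·e^(−3.5496) = 2.0000 + 0.98491 + 0.028736 = 3.0136.
F = −kT ln Z = −76.347 × ln(3.0136) = −76.347 × 1.1031 = -84.2 meV.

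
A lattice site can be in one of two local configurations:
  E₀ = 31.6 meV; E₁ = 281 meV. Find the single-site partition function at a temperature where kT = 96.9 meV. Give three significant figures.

Eᵢ/kT = 0.32611, 2.8999.
Z = Σ e^(−Eᵢ/kT) = e^(−0.32611) + e^(−2.8999) = 0.72173 + 0.055029 = 0.77676.

Z = 0.777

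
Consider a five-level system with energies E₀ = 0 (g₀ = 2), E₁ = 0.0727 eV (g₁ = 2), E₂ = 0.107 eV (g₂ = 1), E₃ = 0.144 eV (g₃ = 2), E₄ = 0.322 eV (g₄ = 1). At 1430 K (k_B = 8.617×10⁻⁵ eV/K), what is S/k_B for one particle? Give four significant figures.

1.899

k_BT = 8.617×10⁻⁵ × 1430 K = 0.123223 eV.
Eᵢ/kT = 0, 0.589987, 0.868344, 1.16861, 2.61315.
Z = Σ gᵢe^(−Eᵢ/kT) = 2·e^(−0) + 2·e^(−0.589987) + 1·e^(−0.868344) + 2·e^(−1.16861) + 1·e^(−2.61315) = 2.00000 + 1.10867 + 0.419646 + 0.621597 + 0.0733033 = 4.22322.
⟨E⟩ = Σ EᵢPᵢ = 0.0565010 eV.
S/k_B = ln Z + ⟨E⟩/kT = ln(4.22322) + 0.0565010/0.123223 = 1.44060 + 0.458526 = 1.899.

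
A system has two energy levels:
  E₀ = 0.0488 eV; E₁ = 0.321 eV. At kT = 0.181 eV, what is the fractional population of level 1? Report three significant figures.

Eᵢ/kT = 0.26961, 1.7735.
Z = Σ e^(−Eᵢ/kT) = e^(−0.26961) + e^(−1.7735) = 0.76368 + 0.16974 = 0.93342.
P₁ = e^(−E₁/kT) / Z = 0.16974/0.93342 = 0.182.

0.182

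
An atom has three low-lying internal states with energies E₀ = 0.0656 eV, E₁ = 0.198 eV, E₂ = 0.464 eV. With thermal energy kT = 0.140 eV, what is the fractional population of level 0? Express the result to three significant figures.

0.691

Eᵢ/kT = 0.46857, 1.4143, 3.3143.
Z = Σ e^(−Eᵢ/kT) = e^(−0.46857) + e^(−1.4143) + e^(−3.3143) = 0.62590 + 0.24310 + 0.036359 = 0.90536.
P₀ = e^(−E₀/kT) / Z = 0.62590/0.90536 = 0.691.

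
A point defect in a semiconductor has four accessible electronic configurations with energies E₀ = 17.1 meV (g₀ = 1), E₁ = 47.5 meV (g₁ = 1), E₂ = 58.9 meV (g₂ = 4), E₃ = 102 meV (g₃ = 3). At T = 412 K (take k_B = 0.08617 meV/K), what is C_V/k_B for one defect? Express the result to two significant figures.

k_BT = 0.08617 × 412 K = 35.50 meV.
Eᵢ/kT = 0.4817, 1.338, 1.659, 2.873.
Z = Σ gᵢe^(−Eᵢ/kT) = 1·e^(−0.4817) + 1·e^(−1.338) + 4·e^(−1.659) + 3·e^(−2.873) = 0.6177 + 0.2624 + 0.7613 + 0.1696 = 1.811.
⟨E⟩ = 47.03 meV, ⟨E²⟩ = 2859 meV².
C_V/k_B = (⟨E²⟩ − ⟨E⟩²)/(kT)² = (2859 − 2212)/1260 = 0.51.

0.51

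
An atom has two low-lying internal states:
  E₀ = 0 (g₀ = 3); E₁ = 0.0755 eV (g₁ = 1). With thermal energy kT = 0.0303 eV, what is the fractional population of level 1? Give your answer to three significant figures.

0.0268

Eᵢ/kT = 0, 2.4917.
Z = Σ gᵢe^(−Eᵢ/kT) = 3·e^(−0) + 1·e^(−2.4917) = 3.0000 + 0.082769 = 3.0828.
P₁ = g₁ e^(−E₁/kT) / Z = 0.082769/3.0828 = 0.0268.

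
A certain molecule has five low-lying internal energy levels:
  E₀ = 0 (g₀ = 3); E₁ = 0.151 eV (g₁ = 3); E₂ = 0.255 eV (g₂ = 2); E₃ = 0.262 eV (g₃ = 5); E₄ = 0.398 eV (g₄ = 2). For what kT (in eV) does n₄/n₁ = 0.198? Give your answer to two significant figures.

0.20 eV

n₄/n₁ = (g₄/g₁) exp[−(E₄−E₁)/kT] = 0.198.
⇒ (E₄−E₁)/kT = ln((2/3)/0.198) = ln(3.367) = 1.214.
kT = 0.247 eV / 1.214 = 0.20 eV.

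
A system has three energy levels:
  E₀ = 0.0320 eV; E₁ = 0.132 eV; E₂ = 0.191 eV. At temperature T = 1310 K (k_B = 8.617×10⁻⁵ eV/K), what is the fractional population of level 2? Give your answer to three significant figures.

k_BT = 8.617×10⁻⁵ × 1310 K = 0.11288 eV.
Eᵢ/kT = 0.28349, 1.1694, 1.6921.
Z = Σ e^(−Eᵢ/kT) = e^(−0.28349) + e^(−1.1694) + e^(−1.6921) = 0.75315 + 0.31055 + 0.18413 = 1.2478.
P₂ = e^(−E₂/kT) / Z = 0.18413/1.2478 = 0.148.

0.148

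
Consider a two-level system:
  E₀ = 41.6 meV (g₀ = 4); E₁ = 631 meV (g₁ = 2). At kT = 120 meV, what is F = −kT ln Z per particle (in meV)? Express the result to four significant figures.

Eᵢ/kT = 0.346667, 5.25833.
Z = Σ gᵢe^(−Eᵢ/kT) = 4·e^(−0.346667) + 2·e^(−5.25833) = 2.82816 + 0.0104080 = 2.83857.
F = −kT ln Z = −120 × ln(2.83857) = −120 × 1.04330 = -125.2 meV.

-125.2 meV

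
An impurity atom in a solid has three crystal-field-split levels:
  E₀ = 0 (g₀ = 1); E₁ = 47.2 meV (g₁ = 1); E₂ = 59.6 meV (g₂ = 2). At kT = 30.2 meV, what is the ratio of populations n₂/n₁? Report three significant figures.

1.33

n₂/n₁ = (g₂/g₁) exp[−(E₂−E₁)/kT] = (2/1) × exp(−(12.4 meV)/(30.2 meV)) = (2/1) × exp(-0.41060) = 1.33.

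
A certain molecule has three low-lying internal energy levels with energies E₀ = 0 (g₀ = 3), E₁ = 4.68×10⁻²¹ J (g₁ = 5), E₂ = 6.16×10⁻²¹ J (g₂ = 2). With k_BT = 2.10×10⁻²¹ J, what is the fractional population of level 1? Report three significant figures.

0.148

Eᵢ/kT = 0, 2.2286, 2.9333.
Z = Σ gᵢe^(−Eᵢ/kT) = 3·e^(−0) + 5·e^(−2.2286) + 2·e^(−2.9333) = 3.0000 + 0.53840 + 0.10644 = 3.6448.
P₁ = g₁ e^(−E₁/kT) / Z = 0.53840/3.6448 = 0.148.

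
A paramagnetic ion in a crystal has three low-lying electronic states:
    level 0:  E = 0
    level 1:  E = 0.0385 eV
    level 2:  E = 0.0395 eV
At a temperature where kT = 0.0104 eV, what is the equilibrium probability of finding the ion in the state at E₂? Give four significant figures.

0.02141

Eᵢ/kT = 0, 3.70192, 3.79808.
Z = Σ e^(−Eᵢ/kT) = e^(−0) + e^(−3.70192) + e^(−3.79808) = 1.00000 + 0.0246761 + 0.0224138 = 1.04709.
P₂ = e^(−E₂/kT) / Z = 0.0224138/1.04709 = 0.02141.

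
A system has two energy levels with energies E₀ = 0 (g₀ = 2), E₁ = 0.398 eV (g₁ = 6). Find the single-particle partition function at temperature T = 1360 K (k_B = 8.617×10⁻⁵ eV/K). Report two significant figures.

Z = 2.2

k_BT = 8.617×10⁻⁵ × 1360 K = 0.1172 eV.
Eᵢ/kT = 0, 3.396.
Z = Σ gᵢe^(−Eᵢ/kT) = 2·e^(−0) + 6·e^(−3.396) = 2.000 + 0.2010 = 2.201.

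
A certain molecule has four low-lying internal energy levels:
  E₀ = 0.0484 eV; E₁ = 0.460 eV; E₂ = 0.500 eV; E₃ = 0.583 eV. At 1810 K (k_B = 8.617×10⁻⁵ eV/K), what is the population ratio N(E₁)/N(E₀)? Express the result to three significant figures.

k_BT = 8.617×10⁻⁵ × 1810 K = 0.15597 eV.
n₁/n₀ = exp[−(E₁−E₀)/kT] = exp(−(0.4116 eV)/(0.15597 eV)) = exp(-2.6390) = 0.0714.

0.0714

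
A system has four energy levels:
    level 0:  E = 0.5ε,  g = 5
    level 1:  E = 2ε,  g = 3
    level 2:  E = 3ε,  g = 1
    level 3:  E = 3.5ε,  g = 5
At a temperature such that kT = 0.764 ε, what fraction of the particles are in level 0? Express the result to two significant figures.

0.90

Eᵢ/kT = 0.6545, 2.618, 3.927, 4.581.
Z = Σ gᵢe^(−Eᵢ/kT) = 5·e^(−0.6545) + 3·e^(−2.618) + 1·e^(−3.927) + 5·e^(−4.581) = 2.599 + 0.2188 + 0.01970 + 0.05122 = 2.889.
P₀ = g₀ e^(−E₀/kT) / Z = 2.599/2.889 = 0.90.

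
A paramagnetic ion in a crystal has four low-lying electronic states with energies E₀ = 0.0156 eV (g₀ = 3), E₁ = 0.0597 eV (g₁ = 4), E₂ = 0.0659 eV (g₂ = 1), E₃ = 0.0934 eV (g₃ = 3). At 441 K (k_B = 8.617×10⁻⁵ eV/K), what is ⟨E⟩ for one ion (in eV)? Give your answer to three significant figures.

k_BT = 8.617×10⁻⁵ × 441 K = 0.038001 eV.
Eᵢ/kT = 0.41052, 1.5710, 1.7342, 2.4578.
Z = Σ gᵢe^(−Eᵢ/kT) = 3·e^(−0.41052) + 4·e^(−1.5710) + 1·e^(−1.7342) + 3·e^(−2.4578) = 1.9899 + 0.83135 + 0.17654 + 0.25687 = 3.2547.
⟨E⟩ = Σ Eᵢ gᵢe^(−Eᵢ/kT) / Z = (0.0156·1.9899 + 0.0597·0.83135 + 0.0659·0.17654 + 0.0934·0.25687) / 3.2547 = 0.0357 eV.

0.0357 eV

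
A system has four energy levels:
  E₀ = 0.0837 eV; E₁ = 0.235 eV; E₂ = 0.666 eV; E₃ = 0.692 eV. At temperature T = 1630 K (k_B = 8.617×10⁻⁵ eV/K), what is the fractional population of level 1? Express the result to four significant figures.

k_BT = 8.617×10⁻⁵ × 1630 K = 0.140457 eV.
Eᵢ/kT = 0.595912, 1.67311, 4.74166, 4.92677.
Z = Σ e^(−Eᵢ/kT) = e^(−0.595912) + e^(−1.67311) + e^(−4.74166) + e^(−4.92677) = 0.551060 + 0.187663 + 0.00872415 + 0.00724988 = 0.754697.
P₁ = e^(−E₁/kT) / Z = 0.187663/0.754697 = 0.2487.

0.2487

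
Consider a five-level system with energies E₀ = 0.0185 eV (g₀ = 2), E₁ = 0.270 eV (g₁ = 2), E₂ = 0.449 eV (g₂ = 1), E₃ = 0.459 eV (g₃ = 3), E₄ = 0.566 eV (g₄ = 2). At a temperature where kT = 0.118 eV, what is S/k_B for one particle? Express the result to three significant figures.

1.26

Eᵢ/kT = 0.15678, 2.2881, 3.8051, 3.8898, 4.7966.
Z = Σ gᵢe^(−Eᵢ/kT) = 2·e^(−0.15678) + 2·e^(−2.2881) + 1·e^(−3.8051) + 3·e^(−3.8898) + 2·e^(−4.7966) = 1.7098 + 0.20292 + 0.022257 + 0.061348 + 0.016516 = 2.0128.
⟨E⟩ = Σ EᵢPᵢ = 0.066534 eV.
S/k_B = ln Z + ⟨E⟩/kT = ln(2.0128) + 0.066534/0.118 = 0.69953 + 0.56385 = 1.26.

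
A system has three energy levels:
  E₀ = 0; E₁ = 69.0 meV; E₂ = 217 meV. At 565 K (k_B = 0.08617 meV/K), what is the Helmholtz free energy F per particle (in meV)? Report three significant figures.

k_BT = 0.08617 × 565 K = 48.686 meV.
Eᵢ/kT = 0, 1.4172, 4.4571.
Z = Σ e^(−Eᵢ/kT) = e^(−0) + e^(−1.4172) + e^(−4.4571) = 1.0000 + 0.24239 + 0.011596 = 1.2540.
F = −kT ln Z = −48.686 × ln(1.2540) = −48.686 × 0.22634 = -11.0 meV.

-11.0 meV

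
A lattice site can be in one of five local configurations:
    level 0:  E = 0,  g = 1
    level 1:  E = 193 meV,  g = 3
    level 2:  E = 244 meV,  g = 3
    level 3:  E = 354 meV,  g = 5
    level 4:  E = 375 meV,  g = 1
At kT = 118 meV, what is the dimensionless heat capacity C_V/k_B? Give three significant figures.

Eᵢ/kT = 0, 1.6356, 2.0678, 3.0000, 3.1780.
Z = Σ gᵢe^(−Eᵢ/kT) = 1·e^(−0) + 3·e^(−1.6356) + 3·e^(−2.0678) + 5·e^(−3.0000) + 1·e^(−3.1780) = 1.0000 + 0.58451 + 0.37939 + 0.24894 + 0.041669 = 2.2545.
⟨E⟩ = 137.12 meV, ⟨E²⟩ = 36113 meV².
C_V/k_B = (⟨E²⟩ − ⟨E⟩²)/(kT)² = (36113 − 18802)/13924 = 1.24.

1.24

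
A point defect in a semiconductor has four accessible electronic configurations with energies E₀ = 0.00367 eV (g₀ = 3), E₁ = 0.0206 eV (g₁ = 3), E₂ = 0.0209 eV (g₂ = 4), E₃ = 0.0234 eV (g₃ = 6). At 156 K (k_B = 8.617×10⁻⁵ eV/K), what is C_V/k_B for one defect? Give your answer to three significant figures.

k_BT = 8.617×10⁻⁵ × 156 K = 0.013443 eV.
Eᵢ/kT = 0.27300, 1.5324, 1.5547, 1.7407.
Z = Σ gᵢe^(−Eᵢ/kT) = 3·e^(−0.27300) + 3·e^(−1.5324) + 4·e^(−1.5547) + 6·e^(−1.7407) = 2.2833 + 0.64805 + 0.84501 + 1.0524 = 4.8288.
⟨E⟩ = 0.013257 eV, ⟨E²⟩ = 0.00025910 eV².
C_V/k_B = (⟨E²⟩ − ⟨E⟩²)/(kT)² = (0.00025910 − 0.00017575)/0.00018071 = 0.461.

0.461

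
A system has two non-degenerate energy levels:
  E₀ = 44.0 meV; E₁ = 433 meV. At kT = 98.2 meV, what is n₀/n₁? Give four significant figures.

52.53

n₀/n₁ = exp[−(E₀−E₁)/kT] = exp(−(-389.0 meV)/(98.2 meV)) = exp(3.96130) = 52.53.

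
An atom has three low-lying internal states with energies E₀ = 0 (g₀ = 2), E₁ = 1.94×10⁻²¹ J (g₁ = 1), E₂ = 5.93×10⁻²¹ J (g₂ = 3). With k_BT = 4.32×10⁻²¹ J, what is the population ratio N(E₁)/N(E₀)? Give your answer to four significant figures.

0.3191

n₁/n₀ = (g₁/g₀) exp[−(E₁−E₀)/kT] = (1/2) × exp(−(1.94 ×10⁻²¹ J)/(4.32 ×10⁻²¹ J)) = (1/2) × exp(-0.449074) = 0.3191.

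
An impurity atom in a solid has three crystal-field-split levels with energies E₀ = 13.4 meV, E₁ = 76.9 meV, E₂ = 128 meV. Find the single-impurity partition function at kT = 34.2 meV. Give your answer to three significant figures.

Eᵢ/kT = 0.39181, 2.2485, 3.7427.
Z = Σ e^(−Eᵢ/kT) = e^(−0.39181) + e^(−2.2485) + e^(−3.7427) = 0.67583 + 0.10556 + 0.023690 = 0.80508.

Z = 0.805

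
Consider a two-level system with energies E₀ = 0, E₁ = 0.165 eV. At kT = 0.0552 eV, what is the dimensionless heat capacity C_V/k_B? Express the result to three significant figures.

0.408

Eᵢ/kT = 0, 2.9891.
Z = Σ e^(−Eᵢ/kT) = e^(−0) + e^(−2.9891) = 1.0000 + 0.050333 = 1.0503.
⟨E⟩ = 0.0079072 eV, ⟨E²⟩ = 0.0013047 eV².
C_V/k_B = (⟨E²⟩ − ⟨E⟩²)/(kT)² = (0.0013047 − 0.000062524)/0.0030470 = 0.408.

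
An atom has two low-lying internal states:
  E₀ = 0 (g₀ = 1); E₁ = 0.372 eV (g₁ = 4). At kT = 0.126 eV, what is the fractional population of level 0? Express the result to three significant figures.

0.827

Eᵢ/kT = 0, 2.9524.
Z = Σ gᵢe^(−Eᵢ/kT) = 1·e^(−0) + 4·e^(−2.9524) = 1.0000 + 0.20886 = 1.2089.
P₀ = g₀ e^(−E₀/kT) / Z = 1.0000/1.2089 = 0.827.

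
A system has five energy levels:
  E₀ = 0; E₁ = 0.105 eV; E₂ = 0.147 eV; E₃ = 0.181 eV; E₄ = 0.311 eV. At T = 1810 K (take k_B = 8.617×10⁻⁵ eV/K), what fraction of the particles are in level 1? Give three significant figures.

0.217

k_BT = 8.617×10⁻⁵ × 1810 K = 0.15597 eV.
Eᵢ/kT = 0, 0.67321, 0.94249, 1.1605, 1.9940.
Z = Σ e^(−Eᵢ/kT) = e^(−0) + e^(−0.67321) + e^(−0.94249) + e^(−1.1605) + e^(−1.9940) = 1.0000 + 0.51007 + 0.38966 + 0.31333 + 0.13615 = 2.3492.
P₁ = e^(−E₁/kT) / Z = 0.51007/2.3492 = 0.217.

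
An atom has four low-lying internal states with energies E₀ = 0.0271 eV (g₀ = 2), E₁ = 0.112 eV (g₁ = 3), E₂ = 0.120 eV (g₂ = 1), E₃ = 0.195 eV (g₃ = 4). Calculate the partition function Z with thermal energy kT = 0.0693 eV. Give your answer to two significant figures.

Z = 2.4

Eᵢ/kT = 0.3911, 1.616, 1.732, 2.814.
Z = Σ gᵢe^(−Eᵢ/kT) = 2·e^(−0.3911) + 3·e^(−1.616) + 1·e^(−1.732) + 4·e^(−2.814) = 1.353 + 0.5961 + 0.1769 + 0.2399 = 2.366.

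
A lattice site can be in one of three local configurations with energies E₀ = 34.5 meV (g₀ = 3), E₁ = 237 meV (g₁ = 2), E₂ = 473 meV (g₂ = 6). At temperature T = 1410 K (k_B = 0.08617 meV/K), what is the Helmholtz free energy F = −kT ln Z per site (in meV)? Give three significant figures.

-119 meV

k_BT = 0.08617 × 1410 K = 121.50 meV.
Eᵢ/kT = 0.28395, 1.9506, 3.8930.
Z = Σ gᵢe^(−Eᵢ/kT) = 3·e^(−0.28395) + 2·e^(−1.9506) + 6·e^(−3.8930) = 2.2584 + 0.28438 + 0.12230 = 2.6651.
F = −kT ln Z = −121.50 × ln(2.6651) = −121.50 × 0.98024 = -119 meV.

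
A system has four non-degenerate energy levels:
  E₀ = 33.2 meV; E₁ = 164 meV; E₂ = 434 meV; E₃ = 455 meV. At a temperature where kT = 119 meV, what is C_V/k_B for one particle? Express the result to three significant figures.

0.653

Eᵢ/kT = 0.27899, 1.3782, 3.6471, 3.8235.
Z = Σ e^(−Eᵢ/kT) = e^(−0.27899) + e^(−1.3782) + e^(−3.6471) + e^(−3.8235) = 0.75655 + 0.25203 + 0.026067 + 0.021851 = 1.0565.
⟨E⟩ = 83.015 meV, ⟨E²⟩ = 16134 meV².
C_V/k_B = (⟨E²⟩ − ⟨E⟩²)/(kT)² = (16134 − 6891.5)/14161 = 0.653.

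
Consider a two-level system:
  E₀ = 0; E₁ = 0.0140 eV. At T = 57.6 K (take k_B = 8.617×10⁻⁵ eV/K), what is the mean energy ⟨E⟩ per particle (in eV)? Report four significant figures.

0.0007871 eV

k_BT = 8.617×10⁻⁵ × 57.6 K = 0.00496339 eV.
Eᵢ/kT = 0, 2.82065.
Z = Σ e^(−Eᵢ/kT) = e^(−0) + e^(−2.82065) = 1.00000 + 0.0595672 = 1.05957.
⟨E⟩ = Σ Eᵢ e^(−Eᵢ/kT) / Z = (0·1.00000 + 0.0140·0.0595672) / 1.05957 = 0.0007871 eV.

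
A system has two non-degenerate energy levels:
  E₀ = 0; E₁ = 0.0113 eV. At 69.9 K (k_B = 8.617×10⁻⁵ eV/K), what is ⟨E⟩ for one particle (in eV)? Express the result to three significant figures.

0.00150 eV

k_BT = 8.617×10⁻⁵ × 69.9 K = 0.0060233 eV.
Eᵢ/kT = 0, 1.8760.
Z = Σ e^(−Eᵢ/kT) = e^(−0) + e^(−1.8760) = 1.0000 + 0.15320 = 1.1532.
⟨E⟩ = Σ Eᵢ e^(−Eᵢ/kT) / Z = (0·1.0000 + 0.0113·0.15320) / 1.1532 = 0.00150 eV.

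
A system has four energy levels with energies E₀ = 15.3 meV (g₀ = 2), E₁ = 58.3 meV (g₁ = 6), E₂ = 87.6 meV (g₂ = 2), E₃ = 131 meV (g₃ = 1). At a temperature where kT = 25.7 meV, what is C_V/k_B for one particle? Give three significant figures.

Eᵢ/kT = 0.59533, 2.2685, 3.4086, 5.0973.
Z = Σ gᵢe^(−Eᵢ/kT) = 2·e^(−0.59533) + 6·e^(−2.2685) + 2·e^(−3.4086) + 1·e^(−5.0973) = 1.1028 + 0.62080 + 0.066175 + 0.0061132 = 1.7959.
⟨E⟩ = 33.222 meV, ⟨E²⟩ = 1659.8 meV².
C_V/k_B = (⟨E²⟩ − ⟨E⟩²)/(kT)² = (1659.8 − 1103.7)/660.49 = 0.842.

0.842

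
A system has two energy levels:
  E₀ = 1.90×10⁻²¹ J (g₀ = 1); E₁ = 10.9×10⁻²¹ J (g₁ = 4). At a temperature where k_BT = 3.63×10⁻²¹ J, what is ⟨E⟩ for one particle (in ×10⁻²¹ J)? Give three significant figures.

Eᵢ/kT = 0.52342, 3.0028.
Z = Σ gᵢe^(−Eᵢ/kT) = 1·e^(−0.52342) + 4·e^(−3.0028) = 0.59249 + 0.19859 = 0.79108.
⟨E⟩ = Σ Eᵢ gᵢe^(−Eᵢ/kT) / Z = (1.90·0.59249 + 10.9·0.19859) / 0.79108 = 4.16 ×10⁻²¹ J.

4.16 ×10⁻²¹ J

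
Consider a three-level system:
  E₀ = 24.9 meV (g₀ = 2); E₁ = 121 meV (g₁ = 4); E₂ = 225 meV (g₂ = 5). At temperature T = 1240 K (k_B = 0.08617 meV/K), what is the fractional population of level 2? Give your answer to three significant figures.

0.175

k_BT = 0.08617 × 1240 K = 106.85 meV.
Eᵢ/kT = 0.23304, 1.1324, 2.1058.
Z = Σ gᵢe^(−Eᵢ/kT) = 2·e^(−0.23304) + 4·e^(−1.1324) + 5·e^(−2.1058) = 1.5842 + 1.2890 + 0.60874 = 3.4819.
P₂ = g₂ e^(−E₂/kT) / Z = 0.60874/3.4819 = 0.175.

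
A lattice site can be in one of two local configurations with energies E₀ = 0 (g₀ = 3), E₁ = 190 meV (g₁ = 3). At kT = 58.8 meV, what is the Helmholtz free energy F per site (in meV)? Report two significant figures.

Eᵢ/kT = 0, 3.231.
Z = Σ gᵢe^(−Eᵢ/kT) = 3·e^(−0) + 3·e^(−3.231) = 3.000 + 0.1186 = 3.119.
F = −kT ln Z = −58.8 × ln(3.119) = −58.8 × 1.138 = -67 meV.

-67 meV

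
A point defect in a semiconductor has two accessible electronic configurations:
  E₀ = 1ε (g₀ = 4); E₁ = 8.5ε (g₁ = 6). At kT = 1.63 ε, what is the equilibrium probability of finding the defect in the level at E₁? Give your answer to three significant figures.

0.0148

Eᵢ/kT = 0.61350, 5.2147.
Z = Σ gᵢe^(−Eᵢ/kT) = 4·e^(−0.61350) + 6·e^(−5.2147) = 2.1658 + 0.032616 = 2.1984.
P₁ = g₁ e^(−E₁/kT) / Z = 0.032616/2.1984 = 0.0148.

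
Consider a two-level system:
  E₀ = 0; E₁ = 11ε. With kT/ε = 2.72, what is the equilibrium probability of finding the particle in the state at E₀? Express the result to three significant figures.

Eᵢ/kT = 0, 4.0441.
Z = Σ e^(−Eᵢ/kT) = e^(−0) + e^(−4.0441) = 1.0000 + 0.017525 = 1.0175.
P₀ = e^(−E₀/kT) / Z = 1.0000/1.0175 = 0.983.

0.983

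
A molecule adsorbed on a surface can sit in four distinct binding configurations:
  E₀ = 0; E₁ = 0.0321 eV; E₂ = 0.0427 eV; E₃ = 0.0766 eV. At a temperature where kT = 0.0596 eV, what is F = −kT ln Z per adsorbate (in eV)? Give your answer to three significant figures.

-0.0509 eV

Eᵢ/kT = 0, 0.53859, 0.71644, 1.2852.
Z = Σ e^(−Eᵢ/kT) = e^(−0) + e^(−0.53859) + e^(−0.71644) + e^(−1.2852) = 1.0000 + 0.58357 + 0.48849 + 0.27660 = 2.3487.
F = −kT ln Z = −0.0596 × ln(2.3487) = −0.0596 × 0.85386 = -0.0509 eV.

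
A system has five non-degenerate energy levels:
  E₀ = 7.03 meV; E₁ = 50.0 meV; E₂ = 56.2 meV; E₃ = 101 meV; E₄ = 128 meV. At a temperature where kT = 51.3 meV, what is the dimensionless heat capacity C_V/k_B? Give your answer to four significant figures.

Eᵢ/kT = 0.137037, 0.974659, 1.09552, 1.96881, 2.49513.
Z = Σ e^(−Eᵢ/kT) = e^(−0.137037) + e^(−0.974659) + e^(−1.09552) + e^(−1.96881) + e^(−2.49513) = 0.871938 + 0.377321 + 0.334366 + 0.139623 + 0.0824857 = 1.80573.
⟨E⟩ = 37.9056 meV, ⟨E²⟩ = 2668.29 meV².
C_V/k_B = (⟨E²⟩ − ⟨E⟩²)/(kT)² = (2668.29 − 1436.83)/2631.69 = 0.4679.

0.4679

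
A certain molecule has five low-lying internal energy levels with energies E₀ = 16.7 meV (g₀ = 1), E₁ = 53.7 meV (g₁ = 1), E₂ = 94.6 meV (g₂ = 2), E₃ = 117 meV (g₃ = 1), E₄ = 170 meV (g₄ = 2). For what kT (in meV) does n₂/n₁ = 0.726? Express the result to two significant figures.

40 meV

n₂/n₁ = (g₂/g₁) exp[−(E₂−E₁)/kT] = 0.726.
⇒ (E₂−E₁)/kT = ln((2/1)/0.726) = ln(2.755) = 1.013.
kT = 40.9 meV / 1.013 = 40 meV.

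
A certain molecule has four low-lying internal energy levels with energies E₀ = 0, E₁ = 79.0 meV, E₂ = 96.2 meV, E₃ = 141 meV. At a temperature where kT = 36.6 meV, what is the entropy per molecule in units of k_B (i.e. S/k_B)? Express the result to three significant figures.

0.621

Eᵢ/kT = 0, 2.1585, 2.6284, 3.8525.
Z = Σ e^(−Eᵢ/kT) = e^(−0) + e^(−2.1585) + e^(−2.6284) + e^(−3.8525) = 1.0000 + 0.11550 + 0.072194 + 0.021227 = 1.2089.
⟨E⟩ = Σ EᵢPᵢ = 15.769 meV.
S/k_B = ln Z + ⟨E⟩/kT = ln(1.2089) + 15.769/36.6 = 0.18971 + 0.43085 = 0.621.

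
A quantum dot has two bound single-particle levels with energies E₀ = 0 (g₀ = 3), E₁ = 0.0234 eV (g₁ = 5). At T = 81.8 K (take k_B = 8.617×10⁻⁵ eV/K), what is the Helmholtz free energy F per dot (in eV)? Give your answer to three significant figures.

k_BT = 8.617×10⁻⁵ × 81.8 K = 0.0070487 eV.
Eᵢ/kT = 0, 3.3198.
Z = Σ gᵢe^(−Eᵢ/kT) = 3·e^(−0) + 5·e^(−3.3198) = 3.0000 + 0.18080 = 3.1808.
F = −kT ln Z = −0.0070487 × ln(3.1808) = −0.0070487 × 1.1571 = -0.00816 eV.

-0.00816 eV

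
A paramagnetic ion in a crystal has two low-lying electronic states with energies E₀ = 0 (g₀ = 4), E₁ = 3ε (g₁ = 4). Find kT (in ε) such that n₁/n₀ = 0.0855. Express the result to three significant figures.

n₁/n₀ = (g₁/g₀) exp[−(E₁−E₀)/kT] = 0.0855.
⇒ (E₁−E₀)/kT = ln((4/4)/0.0855) = ln(11.696) = 2.4592.
kT = 3ε / 2.4592 = 1.22 ε.

1.22 ε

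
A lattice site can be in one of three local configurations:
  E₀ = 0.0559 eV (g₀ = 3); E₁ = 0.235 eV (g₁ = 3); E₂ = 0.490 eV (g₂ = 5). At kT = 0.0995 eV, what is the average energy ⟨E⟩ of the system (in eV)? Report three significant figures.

0.0886 eV

Eᵢ/kT = 0.56181, 2.3618, 4.9246.
Z = Σ gᵢe^(−Eᵢ/kT) = 3·e^(−0.56181) + 3·e^(−2.3618) + 5·e^(−4.9246) = 1.7105 + 0.28275 + 0.036328 = 2.0296.
⟨E⟩ = Σ Eᵢ gᵢe^(−Eᵢ/kT) / Z = (0.0559·1.7105 + 0.235·0.28275 + 0.490·0.036328) / 2.0296 = 0.0886 eV.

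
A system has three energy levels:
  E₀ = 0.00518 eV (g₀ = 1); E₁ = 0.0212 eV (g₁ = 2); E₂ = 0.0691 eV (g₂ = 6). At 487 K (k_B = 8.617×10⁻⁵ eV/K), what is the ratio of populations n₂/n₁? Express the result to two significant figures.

0.96

k_BT = 8.617×10⁻⁵ × 487 K = 0.04196 eV.
n₂/n₁ = (g₂/g₁) exp[−(E₂−E₁)/kT] = (6/2) × exp(−(0.0479 eV)/(0.04196 eV)) = (6/2) × exp(-1.142) = 0.96.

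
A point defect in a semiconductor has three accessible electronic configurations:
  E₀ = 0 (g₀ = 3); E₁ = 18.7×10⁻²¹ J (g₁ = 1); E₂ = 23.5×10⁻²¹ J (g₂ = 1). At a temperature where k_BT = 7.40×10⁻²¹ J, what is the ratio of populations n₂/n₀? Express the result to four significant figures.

n₂/n₀ = (g₂/g₀) exp[−(E₂−E₀)/kT] = (1/3) × exp(−(23.5 ×10⁻²¹ J)/(7.40 ×10⁻²¹ J)) = (1/3) × exp(-3.17568) = 0.01392.

0.01392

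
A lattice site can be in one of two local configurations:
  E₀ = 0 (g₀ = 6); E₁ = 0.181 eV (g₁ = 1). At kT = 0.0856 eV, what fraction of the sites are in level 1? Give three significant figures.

0.0197

Eᵢ/kT = 0, 2.1145.
Z = Σ gᵢe^(−Eᵢ/kT) = 6·e^(−0) + 1·e^(−2.1145) = 6.0000 + 0.12069 = 6.1207.
P₁ = g₁ e^(−E₁/kT) / Z = 0.12069/6.1207 = 0.0197.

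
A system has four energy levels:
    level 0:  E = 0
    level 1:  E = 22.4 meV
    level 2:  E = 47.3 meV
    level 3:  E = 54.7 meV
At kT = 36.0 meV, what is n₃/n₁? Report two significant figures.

0.41

n₃/n₁ = exp[−(E₃−E₁)/kT] = exp(−(32.3 meV)/(36.0 meV)) = exp(-0.8972) = 0.41.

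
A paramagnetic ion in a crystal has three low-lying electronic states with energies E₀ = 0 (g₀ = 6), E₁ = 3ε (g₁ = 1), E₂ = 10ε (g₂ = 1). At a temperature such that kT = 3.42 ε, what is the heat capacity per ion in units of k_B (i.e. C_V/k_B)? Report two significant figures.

0.11

Eᵢ/kT = 0, 0.8772, 2.924.
Z = Σ gᵢe^(−Eᵢ/kT) = 6·e^(−0) + 1·e^(−0.8772) + 1·e^(−2.924) = 6.000 + 0.4159 + 0.05372 = 6.470.
⟨E⟩ = 0.2759 ε, ⟨E²⟩ = 1.409 ε².
C_V/k_B = (⟨E²⟩ − ⟨E⟩²)/(kT)² = (1.409 − 0.07612)/11.70 = 0.11.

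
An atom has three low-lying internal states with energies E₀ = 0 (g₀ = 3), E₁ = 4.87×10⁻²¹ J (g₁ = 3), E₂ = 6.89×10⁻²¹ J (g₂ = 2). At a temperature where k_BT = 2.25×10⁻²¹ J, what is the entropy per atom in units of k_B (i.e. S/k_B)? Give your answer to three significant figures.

1.54

Eᵢ/kT = 0, 2.1644, 3.0622.
Z = Σ gᵢe^(−Eᵢ/kT) = 3·e^(−0) + 3·e^(−2.1644) + 2·e^(−3.0622) = 3.0000 + 0.34446 + 0.093569 = 3.4380.
⟨E⟩ = Σ EᵢPᵢ = 0.67545 ×10⁻²¹ J.
S/k_B = ln Z + ⟨E⟩/kT = ln(3.4380) + 0.67545/2.25 = 1.2349 + 0.30020 = 1.54.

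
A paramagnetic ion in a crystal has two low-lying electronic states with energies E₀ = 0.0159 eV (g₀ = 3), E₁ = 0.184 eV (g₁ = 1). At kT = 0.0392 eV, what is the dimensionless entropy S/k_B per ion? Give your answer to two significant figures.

1.1

Eᵢ/kT = 0.4056, 4.694.
Z = Σ gᵢe^(−Eᵢ/kT) = 3·e^(−0.4056) + 1·e^(−4.694) = 2.000 + 0.009150 = 2.009.
⟨E⟩ = Σ EᵢPᵢ = 0.01667 eV.
S/k_B = ln Z + ⟨E⟩/kT = ln(2.009) + 0.01667/0.0392 = 0.6976 + 0.4253 = 1.1.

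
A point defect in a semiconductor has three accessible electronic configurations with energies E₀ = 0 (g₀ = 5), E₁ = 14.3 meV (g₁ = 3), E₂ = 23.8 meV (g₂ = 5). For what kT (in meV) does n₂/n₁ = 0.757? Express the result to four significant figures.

n₂/n₁ = (g₂/g₁) exp[−(E₂−E₁)/kT] = 0.757.
⇒ (E₂−E₁)/kT = ln((5/3)/0.757) = ln(2.20167) = 0.789216.
kT = 9.5 meV / 0.789216 = 12.04 meV.

12.04 meV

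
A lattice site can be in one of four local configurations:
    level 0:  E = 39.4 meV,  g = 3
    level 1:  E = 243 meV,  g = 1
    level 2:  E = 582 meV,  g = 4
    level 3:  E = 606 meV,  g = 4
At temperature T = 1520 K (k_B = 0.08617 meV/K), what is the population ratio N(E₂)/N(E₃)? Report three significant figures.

k_BT = 0.08617 × 1520 K = 130.98 meV.
n₂/n₃ = (g₂/g₃) exp[−(E₂−E₃)/kT] = (4/4) × exp(−(-24 meV)/(130.98 meV)) = (4/4) × exp(0.18323) = 1.20.

1.20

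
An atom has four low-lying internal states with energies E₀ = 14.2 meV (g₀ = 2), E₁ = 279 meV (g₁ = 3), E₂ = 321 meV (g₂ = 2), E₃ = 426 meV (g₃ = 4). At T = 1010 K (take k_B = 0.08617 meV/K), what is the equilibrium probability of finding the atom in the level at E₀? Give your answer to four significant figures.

0.8939

k_BT = 0.08617 × 1010 K = 87.0317 meV.
Eᵢ/kT = 0.163159, 3.20573, 3.68831, 4.89477.
Z = Σ gᵢe^(−Eᵢ/kT) = 2·e^(−0.163159) + 3·e^(−3.20573) + 2·e^(−3.68831) + 4·e^(−4.89477) = 1.69891 + 0.121588 + 0.0500285 + 0.0299425 = 1.90047.
P₀ = g₀ e^(−E₀/kT) / Z = 1.69891/1.90047 = 0.8939.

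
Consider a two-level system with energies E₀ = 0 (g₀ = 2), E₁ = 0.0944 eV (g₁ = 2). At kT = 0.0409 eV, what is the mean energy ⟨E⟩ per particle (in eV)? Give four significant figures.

0.008539 eV

Eᵢ/kT = 0, 2.30807.
Z = Σ gᵢe^(−Eᵢ/kT) = 2·e^(−0) + 2·e^(−2.30807) = 2.00000 + 0.198906 = 2.19891.
⟨E⟩ = Σ Eᵢ gᵢe^(−Eᵢ/kT) / Z = (0·2.00000 + 0.0944·0.198906) / 2.19891 = 0.008539 eV.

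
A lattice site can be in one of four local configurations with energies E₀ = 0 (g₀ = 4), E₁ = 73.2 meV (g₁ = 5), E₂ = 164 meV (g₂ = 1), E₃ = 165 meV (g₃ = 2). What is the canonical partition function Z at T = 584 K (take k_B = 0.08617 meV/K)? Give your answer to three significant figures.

k_BT = 0.08617 × 584 K = 50.323 meV.
Eᵢ/kT = 0, 1.4546, 3.2589, 3.2788.
Z = Σ gᵢe^(−Eᵢ/kT) = 4·e^(−0) + 5·e^(−1.4546) + 1·e^(−3.2589) + 2·e^(−3.2788) = 4.0000 + 1.1675 + 0.038431 + 0.075347 = 5.2813.

Z = 5.28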